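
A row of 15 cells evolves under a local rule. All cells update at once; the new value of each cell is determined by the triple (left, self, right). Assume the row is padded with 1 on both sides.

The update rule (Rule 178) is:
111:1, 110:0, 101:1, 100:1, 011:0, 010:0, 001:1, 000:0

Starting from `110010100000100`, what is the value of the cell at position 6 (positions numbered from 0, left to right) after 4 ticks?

1

101101010001011
010010101010101
101101010101010
010010101010101
position 6 holds 1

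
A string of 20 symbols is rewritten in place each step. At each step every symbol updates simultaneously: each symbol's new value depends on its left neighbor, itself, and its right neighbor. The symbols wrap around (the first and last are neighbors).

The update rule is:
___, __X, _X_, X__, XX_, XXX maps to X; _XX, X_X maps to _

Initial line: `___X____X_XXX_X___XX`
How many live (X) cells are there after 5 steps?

XXXXXXXXX__XX_XXXX_X
XXXXXXXXXXX_X__XXX__
_XXXXXXXXXX_XXX_XXXX
__XXXXXXXXX__XX__XXX
XX_XXXXXXXXXX_XXX_XX
count of X: 17

17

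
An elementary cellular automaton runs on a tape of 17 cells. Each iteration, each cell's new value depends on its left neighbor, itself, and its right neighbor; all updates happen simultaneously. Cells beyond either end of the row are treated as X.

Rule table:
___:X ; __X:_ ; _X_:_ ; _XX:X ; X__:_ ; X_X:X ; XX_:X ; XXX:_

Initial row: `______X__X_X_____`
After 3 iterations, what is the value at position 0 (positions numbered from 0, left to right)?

iteration 1: _XXXX_____X__XXX_
iteration 2: XX__X_XXX____X_XX
iteration 3: _X___XX_X_XX__XX_
position 0 holds _

_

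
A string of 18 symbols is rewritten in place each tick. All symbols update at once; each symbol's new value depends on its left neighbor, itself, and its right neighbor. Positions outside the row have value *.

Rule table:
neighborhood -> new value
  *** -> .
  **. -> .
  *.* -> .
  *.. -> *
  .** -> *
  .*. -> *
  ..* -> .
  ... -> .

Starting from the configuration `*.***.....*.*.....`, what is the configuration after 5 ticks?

..*..*.*..*.*.*.*.

..*..*....*.**....
*.**.**...*.*.*...
..*..*.*..*.*.**..
*.**.*.**.*.*.*.*.
..*..*.*..*.*.*.*.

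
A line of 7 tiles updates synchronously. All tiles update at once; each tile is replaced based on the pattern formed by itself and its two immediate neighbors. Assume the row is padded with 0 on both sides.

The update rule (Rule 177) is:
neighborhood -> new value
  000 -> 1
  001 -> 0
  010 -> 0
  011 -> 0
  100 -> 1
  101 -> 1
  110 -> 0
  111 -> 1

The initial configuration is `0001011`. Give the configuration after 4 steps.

0100111

1100100
0010011
1001000
0100111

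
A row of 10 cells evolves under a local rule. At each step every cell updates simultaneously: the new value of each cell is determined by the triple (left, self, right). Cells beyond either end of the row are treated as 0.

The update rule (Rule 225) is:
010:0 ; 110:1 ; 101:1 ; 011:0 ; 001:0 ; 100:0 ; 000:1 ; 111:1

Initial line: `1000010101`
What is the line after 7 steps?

step 1: 0011001010
step 2: 1001000100
step 3: 0000010001
step 4: 1111000100
step 5: 0111010001
step 6: 0011100100
step 7: 1001100001

1001100001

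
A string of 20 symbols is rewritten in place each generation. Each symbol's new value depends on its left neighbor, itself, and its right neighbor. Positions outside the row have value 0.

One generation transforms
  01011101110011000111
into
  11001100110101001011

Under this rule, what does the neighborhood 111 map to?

1

At position 4 the neighborhood is 111; the next row has 1 there.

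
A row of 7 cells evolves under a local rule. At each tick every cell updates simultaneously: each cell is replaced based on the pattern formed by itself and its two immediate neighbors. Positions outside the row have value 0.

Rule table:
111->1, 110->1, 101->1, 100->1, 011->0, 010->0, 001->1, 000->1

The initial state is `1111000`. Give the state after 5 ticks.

0111111
1011111
0101111
1010111
0101011

0101011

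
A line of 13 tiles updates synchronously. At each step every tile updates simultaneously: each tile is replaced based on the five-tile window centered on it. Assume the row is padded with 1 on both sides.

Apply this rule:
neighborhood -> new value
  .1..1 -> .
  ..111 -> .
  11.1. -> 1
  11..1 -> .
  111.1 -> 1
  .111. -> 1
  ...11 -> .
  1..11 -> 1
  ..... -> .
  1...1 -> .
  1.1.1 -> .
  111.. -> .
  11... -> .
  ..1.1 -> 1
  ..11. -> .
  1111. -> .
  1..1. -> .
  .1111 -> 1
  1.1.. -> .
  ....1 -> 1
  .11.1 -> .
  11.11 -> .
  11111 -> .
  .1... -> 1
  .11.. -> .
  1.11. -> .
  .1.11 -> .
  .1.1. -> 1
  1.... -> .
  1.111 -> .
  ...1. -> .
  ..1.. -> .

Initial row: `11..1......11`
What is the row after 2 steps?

.....1...1..1
...1..1....1.

...1..1....1.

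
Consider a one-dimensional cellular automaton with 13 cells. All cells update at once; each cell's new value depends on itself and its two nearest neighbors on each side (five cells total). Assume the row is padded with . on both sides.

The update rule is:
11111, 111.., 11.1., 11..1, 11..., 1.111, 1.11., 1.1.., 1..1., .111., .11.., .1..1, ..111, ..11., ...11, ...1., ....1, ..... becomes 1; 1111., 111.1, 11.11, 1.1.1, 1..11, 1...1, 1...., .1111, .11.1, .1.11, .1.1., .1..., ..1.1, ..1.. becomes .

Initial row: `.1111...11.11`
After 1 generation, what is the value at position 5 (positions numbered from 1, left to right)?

1

generation 1: 11..11.11..11
position 5 holds 1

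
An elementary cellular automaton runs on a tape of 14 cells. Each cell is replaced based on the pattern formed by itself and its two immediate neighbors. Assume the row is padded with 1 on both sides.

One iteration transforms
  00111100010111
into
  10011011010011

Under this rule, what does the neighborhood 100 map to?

1

At position 0 the neighborhood is 100; the next row has 1 there.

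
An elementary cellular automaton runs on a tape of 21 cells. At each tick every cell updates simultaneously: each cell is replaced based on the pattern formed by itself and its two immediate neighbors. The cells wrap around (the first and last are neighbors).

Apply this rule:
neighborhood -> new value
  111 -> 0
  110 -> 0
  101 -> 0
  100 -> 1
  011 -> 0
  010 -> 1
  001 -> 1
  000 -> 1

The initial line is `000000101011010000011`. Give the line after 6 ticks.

111111101000011111100
000000001111100000011
111111110000011111100
000000001111100000011  (repeats tick 2; period 2)
tick 6: 000000001111100000011

000000001111100000011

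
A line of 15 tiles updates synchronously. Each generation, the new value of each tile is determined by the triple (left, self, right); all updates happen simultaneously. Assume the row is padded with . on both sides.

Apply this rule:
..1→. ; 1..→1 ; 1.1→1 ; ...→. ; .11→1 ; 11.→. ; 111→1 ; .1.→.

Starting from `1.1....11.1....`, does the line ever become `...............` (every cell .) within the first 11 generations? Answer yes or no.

no

generation 1: .1.1...1.1.1...
generation 2: ..1.1...1.1.1..
generation 3: ...1.1...1.1.1.
generation 4: ....1.1...1.1.1
generation 5: .....1.1...1.1.
generation 6: ......1.1...1.1
generation 7: .......1.1...1.
generation 8: ........1.1...1
generation 9: .........1.1...
generation 10: ..........1.1..
generation 11: ...........1.1.
generation 11 is ...........1.1., still not uniform .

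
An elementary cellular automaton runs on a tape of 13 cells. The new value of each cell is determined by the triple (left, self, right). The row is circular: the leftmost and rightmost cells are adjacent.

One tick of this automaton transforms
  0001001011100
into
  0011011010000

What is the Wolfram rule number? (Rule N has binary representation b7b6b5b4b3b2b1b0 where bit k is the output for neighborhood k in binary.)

position 9: 111 → 0  (bit 7 = 0)
position 10: 110 → 0  (bit 6 = 0)
position 7: 101 → 0  (bit 5 = 0)
position 4: 100 → 0  (bit 4 = 0)
position 8: 011 → 1  (bit 3 = 1)
position 3: 010 → 1  (bit 2 = 1)
position 2: 001 → 1  (bit 1 = 1)
position 0: 000 → 0  (bit 0 = 0)
bits b7..b0 = 00001110 = 14

14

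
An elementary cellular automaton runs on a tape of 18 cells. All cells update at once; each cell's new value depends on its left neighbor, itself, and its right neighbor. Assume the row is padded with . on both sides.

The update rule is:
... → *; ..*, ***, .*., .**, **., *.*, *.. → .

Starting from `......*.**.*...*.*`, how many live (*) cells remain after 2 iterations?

iteration 1: *****........*....
iteration 2: ......******...***
count of *: 9

9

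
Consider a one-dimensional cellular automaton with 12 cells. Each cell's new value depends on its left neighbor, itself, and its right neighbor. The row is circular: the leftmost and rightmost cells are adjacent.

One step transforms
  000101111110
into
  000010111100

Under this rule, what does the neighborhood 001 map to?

0

At position 2 the neighborhood is 001; the next row has 0 there.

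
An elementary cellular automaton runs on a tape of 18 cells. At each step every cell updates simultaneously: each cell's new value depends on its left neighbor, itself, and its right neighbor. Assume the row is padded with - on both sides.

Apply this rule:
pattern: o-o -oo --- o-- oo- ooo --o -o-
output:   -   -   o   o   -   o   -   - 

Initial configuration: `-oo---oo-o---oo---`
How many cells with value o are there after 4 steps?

5

step 1: ---oo-----oo---ooo
step 2: oo---oooo---oo--o-
step 3: --oo--oo-oo---o--o
step 4: o---o------oo--o--
count of o: 5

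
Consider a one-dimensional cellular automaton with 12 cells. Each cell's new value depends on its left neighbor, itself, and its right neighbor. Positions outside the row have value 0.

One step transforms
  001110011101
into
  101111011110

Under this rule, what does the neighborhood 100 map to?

1

At position 5 the neighborhood is 100; the next row has 1 there.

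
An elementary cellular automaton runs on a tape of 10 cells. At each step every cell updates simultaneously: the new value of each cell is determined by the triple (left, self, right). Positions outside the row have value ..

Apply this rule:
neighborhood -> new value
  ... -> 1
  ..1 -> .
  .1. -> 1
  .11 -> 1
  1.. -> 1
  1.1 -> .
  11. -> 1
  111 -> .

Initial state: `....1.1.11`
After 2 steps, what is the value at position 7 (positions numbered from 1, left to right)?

step 1: 111.1.1.11
step 2: 1.1.1.1.11
position 7 holds 1

1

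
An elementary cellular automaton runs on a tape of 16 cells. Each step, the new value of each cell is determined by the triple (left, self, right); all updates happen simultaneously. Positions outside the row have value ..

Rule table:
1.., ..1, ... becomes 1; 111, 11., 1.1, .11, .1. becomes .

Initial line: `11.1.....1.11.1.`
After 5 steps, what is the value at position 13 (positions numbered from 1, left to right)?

....11111......1
1111.....111111.
....11111......1  (repeats step 1; period 2)
step 5: ....11111......1
position 13 holds .

.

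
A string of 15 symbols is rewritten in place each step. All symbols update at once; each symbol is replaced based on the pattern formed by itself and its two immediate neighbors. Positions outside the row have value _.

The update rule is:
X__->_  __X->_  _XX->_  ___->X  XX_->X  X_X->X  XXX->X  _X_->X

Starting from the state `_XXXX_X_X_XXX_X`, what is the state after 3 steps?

X___XXXXXXXX_XX

__XXXXXXXX_XXXX
X__XXXXXXXX_XXX
X___XXXXXXXX_XX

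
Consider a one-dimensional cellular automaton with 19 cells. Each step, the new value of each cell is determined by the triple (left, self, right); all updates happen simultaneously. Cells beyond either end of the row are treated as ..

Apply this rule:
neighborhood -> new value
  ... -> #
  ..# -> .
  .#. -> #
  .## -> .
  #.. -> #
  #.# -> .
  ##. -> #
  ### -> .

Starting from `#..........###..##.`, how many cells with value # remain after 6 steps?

step 1: ##########...##..##
step 2: .........###..##..#
step 3: ########...##..##.#
step 4: .......###..##..#.#
step 5: ######...##..##.#.#
step 6: .....###..##..#.#.#
count of #: 8

8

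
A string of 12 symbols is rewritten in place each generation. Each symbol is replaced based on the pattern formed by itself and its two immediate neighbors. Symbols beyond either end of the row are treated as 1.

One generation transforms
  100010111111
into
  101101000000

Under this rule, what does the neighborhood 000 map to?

1

At position 2 the neighborhood is 000; the next row has 1 there.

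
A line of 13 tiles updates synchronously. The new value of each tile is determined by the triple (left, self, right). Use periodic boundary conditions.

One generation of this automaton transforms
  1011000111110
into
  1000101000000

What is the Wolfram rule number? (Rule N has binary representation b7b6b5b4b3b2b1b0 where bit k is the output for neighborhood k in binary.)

22

position 8: 111 → 0  (bit 7 = 0)
position 3: 110 → 0  (bit 6 = 0)
position 1: 101 → 0  (bit 5 = 0)
position 4: 100 → 1  (bit 4 = 1)
position 2: 011 → 0  (bit 3 = 0)
position 0: 010 → 1  (bit 2 = 1)
position 6: 001 → 1  (bit 1 = 1)
position 5: 000 → 0  (bit 0 = 0)
bits b7..b0 = 00010110 = 22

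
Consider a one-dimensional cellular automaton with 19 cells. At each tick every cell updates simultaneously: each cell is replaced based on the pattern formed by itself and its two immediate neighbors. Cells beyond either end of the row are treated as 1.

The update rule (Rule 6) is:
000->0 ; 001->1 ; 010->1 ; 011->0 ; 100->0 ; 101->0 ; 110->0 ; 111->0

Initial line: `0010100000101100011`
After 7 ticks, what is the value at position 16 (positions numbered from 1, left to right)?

1

0110100001100000100
0000100010000001101
0001100110000010000
0010001000000110001
0110011000001000010
0000100000011000110
0001100000100001000
position 16 holds 1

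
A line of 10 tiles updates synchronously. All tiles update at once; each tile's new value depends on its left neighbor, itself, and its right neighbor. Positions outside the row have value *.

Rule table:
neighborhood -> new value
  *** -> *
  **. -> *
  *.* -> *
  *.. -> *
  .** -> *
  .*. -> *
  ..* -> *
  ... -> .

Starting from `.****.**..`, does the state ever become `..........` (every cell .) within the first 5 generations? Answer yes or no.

no

**********
**********  (fixed point — unchanged through generation 5)
generation 5 is **********, still not uniform .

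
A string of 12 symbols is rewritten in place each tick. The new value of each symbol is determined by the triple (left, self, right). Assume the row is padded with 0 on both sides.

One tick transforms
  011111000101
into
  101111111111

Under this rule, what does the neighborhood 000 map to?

1

At position 7 the neighborhood is 000; the next row has 1 there.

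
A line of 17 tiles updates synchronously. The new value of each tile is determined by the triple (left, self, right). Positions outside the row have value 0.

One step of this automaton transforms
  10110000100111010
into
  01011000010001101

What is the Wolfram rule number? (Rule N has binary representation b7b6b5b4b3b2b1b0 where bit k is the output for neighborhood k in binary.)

position 12: 111 → 0  (bit 7 = 0)
position 3: 110 → 1  (bit 6 = 1)
position 1: 101 → 1  (bit 5 = 1)
position 4: 100 → 1  (bit 4 = 1)
position 2: 011 → 0  (bit 3 = 0)
position 0: 010 → 0  (bit 2 = 0)
position 7: 001 → 0  (bit 1 = 0)
position 5: 000 → 0  (bit 0 = 0)
bits b7..b0 = 01110000 = 112

112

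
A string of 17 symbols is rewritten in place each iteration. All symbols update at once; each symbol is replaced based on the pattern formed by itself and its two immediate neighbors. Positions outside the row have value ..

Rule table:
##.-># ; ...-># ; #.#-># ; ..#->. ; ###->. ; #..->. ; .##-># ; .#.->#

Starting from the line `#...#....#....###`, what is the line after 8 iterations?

iteration 1: #.#.#.##.#.##.#.#
iteration 2: #################
iteration 3: #...............#
iteration 4: #.#############.#
iteration 5: ###...........###
iteration 6: #.#.#########.#.#
iteration 7: #####.......#####
iteration 8: #...#.#####.#...#

#...#.#####.#...#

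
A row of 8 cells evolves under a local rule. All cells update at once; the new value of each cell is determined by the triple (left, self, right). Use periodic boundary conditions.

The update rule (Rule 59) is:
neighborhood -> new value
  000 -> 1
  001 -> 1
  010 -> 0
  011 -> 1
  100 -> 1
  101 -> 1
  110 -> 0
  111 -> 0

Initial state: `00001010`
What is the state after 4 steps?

10001101

step 1: 11110101
step 2: 00001011
step 3: 11110110
step 4: 10001101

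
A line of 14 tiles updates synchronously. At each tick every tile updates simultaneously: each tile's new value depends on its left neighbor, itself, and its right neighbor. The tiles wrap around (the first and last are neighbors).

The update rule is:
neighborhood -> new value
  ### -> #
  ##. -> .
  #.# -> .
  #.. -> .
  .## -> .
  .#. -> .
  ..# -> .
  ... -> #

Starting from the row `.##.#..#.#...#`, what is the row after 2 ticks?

##########...#

tick 1: ...........#..
tick 2: ##########...#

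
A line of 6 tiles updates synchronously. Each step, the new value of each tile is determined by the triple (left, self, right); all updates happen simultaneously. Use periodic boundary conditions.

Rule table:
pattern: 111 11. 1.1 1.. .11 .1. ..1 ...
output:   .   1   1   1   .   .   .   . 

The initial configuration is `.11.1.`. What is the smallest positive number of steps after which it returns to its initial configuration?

..11.1
1..11.
.1..11
1.1..1
11.1..
.11.1.

6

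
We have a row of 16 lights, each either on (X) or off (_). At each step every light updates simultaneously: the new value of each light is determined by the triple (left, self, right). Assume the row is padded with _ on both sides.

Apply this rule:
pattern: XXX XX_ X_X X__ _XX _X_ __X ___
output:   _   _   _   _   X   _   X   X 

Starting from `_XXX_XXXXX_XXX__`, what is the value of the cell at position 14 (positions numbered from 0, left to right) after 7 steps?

step 1: XX___X_____X___X
step 2: X__XX__XXXX__XX_
step 3: __XX__XX____XX__
step 4: XXX__XX__XXXX__X
step 5: X___XX__XX____X_
step 6: __XXX__XX__XXX__
step 7: XXX___XX__XX___X
position 14 holds _

_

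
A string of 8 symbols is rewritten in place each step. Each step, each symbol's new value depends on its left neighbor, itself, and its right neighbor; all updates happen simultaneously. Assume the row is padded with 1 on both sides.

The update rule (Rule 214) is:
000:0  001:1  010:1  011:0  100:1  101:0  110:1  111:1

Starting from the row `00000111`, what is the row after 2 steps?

11011001

step 1: 10001011
step 2: 11011001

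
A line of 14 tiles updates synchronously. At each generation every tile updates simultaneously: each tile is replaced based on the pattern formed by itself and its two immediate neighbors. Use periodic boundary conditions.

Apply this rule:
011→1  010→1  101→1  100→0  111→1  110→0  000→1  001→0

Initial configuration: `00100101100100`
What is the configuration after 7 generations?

01111111101100

10100111000101
01100110010111
11000100011110
10010101011101
00011111111011
01011111110110
01111111101100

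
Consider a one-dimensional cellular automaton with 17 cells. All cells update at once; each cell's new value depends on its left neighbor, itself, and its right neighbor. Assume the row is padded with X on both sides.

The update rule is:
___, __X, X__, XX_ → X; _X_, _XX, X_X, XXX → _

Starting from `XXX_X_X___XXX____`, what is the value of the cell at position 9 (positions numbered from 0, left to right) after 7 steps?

X

__X____XXX__XXXXX
XX_XXXX__XXX_____
_X____XXX__XXXXXX
__XXXX__XXX______
XX___XXX__XXXXXXX
_XXXX__XXX_______
____XXX__XXXXXXXX
position 9 holds X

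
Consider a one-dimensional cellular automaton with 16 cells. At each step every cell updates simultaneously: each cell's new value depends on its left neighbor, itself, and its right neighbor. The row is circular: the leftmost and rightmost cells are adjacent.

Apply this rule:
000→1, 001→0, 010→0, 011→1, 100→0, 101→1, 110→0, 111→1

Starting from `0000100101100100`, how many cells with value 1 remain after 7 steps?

4

1110000011000001
1100111010011101
1000110100011011
0010101001010111
0001010000101110
1100100110011100
1000000100011000
count of 1: 4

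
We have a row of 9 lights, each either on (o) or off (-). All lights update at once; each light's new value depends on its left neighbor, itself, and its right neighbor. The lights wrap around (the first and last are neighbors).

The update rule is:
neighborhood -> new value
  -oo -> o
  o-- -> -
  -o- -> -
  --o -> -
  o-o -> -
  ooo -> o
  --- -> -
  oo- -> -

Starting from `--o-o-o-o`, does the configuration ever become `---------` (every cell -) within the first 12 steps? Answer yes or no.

---------
all cells are - at step 1

yes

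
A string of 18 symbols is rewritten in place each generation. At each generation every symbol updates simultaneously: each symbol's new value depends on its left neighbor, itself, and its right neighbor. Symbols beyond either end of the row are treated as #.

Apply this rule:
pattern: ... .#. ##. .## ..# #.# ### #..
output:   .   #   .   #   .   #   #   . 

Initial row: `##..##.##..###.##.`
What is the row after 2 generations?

....###....#.##.##

generation 1: #...#.##...##.##.#
generation 2: ....###....#.##.##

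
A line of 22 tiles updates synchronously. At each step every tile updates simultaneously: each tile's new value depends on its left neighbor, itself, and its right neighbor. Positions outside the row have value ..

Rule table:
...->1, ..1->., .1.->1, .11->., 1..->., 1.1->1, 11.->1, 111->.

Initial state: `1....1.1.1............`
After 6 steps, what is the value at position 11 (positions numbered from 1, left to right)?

1.11.11111.11111111111
11.11....11..........1
.11.1.11..1.11111111.1
..1111.1..11.......111
1....111...1.11111...1
1.11...1.1.11....1.1.1
position 11 holds .

.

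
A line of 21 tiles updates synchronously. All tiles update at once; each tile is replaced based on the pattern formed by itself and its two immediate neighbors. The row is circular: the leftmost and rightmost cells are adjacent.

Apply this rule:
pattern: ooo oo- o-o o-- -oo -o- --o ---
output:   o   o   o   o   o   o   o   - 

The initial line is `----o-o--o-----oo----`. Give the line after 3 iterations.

---oooooooo---oooo---
--oooooooooo-oooooo--
-ooooooooooooooooooo-

-ooooooooooooooooooo-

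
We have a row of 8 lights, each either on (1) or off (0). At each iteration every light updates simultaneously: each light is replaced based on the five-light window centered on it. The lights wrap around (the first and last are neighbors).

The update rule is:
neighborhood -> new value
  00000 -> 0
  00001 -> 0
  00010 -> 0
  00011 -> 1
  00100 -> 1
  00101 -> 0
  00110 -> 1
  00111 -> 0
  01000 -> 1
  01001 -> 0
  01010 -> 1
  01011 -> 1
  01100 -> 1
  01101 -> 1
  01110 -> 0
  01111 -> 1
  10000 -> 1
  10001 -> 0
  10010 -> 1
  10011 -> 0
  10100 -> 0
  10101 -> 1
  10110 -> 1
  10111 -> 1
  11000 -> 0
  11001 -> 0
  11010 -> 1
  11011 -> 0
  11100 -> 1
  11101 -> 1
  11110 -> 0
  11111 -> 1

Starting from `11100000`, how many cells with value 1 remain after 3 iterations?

00101001
01010011
11100011
count of 1: 5

5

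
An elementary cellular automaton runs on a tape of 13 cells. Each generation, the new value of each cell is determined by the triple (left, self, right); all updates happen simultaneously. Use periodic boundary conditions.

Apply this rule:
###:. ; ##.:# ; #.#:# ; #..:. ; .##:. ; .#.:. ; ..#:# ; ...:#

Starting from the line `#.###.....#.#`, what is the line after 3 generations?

generation 1: ##..#.####.#.
generation 2: .#.#.#...##.#
generation 3: #.#.#..##.##.

#.#.#..##.##.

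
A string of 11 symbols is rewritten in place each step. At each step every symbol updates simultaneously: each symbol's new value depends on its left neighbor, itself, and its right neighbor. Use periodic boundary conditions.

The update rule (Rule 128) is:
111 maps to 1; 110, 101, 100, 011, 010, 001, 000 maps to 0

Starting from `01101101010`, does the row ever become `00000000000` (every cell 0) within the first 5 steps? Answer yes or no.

00000000000
all cells are 0 at step 1

yes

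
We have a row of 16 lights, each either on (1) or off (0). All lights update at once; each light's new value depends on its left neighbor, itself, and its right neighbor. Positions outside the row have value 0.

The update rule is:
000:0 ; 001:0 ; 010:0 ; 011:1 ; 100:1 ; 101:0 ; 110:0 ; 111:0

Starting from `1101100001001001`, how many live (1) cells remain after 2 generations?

1001010000100100
0100001000010010
count of 1: 4

4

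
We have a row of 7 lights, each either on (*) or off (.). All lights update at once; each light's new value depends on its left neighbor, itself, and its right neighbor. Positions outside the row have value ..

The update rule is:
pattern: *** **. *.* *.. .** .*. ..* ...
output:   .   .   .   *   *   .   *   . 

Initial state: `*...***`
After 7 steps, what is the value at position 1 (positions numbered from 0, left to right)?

step 1: .*.**..
step 2: *..*.*.
step 3: .**...*
step 4: **.*.*.
step 5: *.....*
step 6: .*...*.
step 7: *.*.*.*
position 1 holds .

.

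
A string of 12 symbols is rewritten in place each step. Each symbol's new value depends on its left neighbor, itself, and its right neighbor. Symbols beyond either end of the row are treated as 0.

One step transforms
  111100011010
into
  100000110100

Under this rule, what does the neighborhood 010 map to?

0

At position 10 the neighborhood is 010; the next row has 0 there.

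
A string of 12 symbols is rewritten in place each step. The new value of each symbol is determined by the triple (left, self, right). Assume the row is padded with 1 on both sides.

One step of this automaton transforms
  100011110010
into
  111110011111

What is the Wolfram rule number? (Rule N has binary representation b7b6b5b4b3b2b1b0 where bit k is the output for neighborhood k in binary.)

position 5: 111 → 0  (bit 7 = 0)
position 0: 110 → 1  (bit 6 = 1)
position 11: 101 → 1  (bit 5 = 1)
position 1: 100 → 1  (bit 4 = 1)
position 4: 011 → 1  (bit 3 = 1)
position 10: 010 → 1  (bit 2 = 1)
position 3: 001 → 1  (bit 1 = 1)
position 2: 000 → 1  (bit 0 = 1)
bits b7..b0 = 01111111 = 127

127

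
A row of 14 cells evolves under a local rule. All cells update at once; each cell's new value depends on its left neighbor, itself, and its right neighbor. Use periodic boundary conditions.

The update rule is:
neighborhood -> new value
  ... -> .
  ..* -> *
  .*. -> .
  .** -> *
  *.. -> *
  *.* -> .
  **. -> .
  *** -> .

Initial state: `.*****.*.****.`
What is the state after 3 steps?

**.......*...*
..*.....*.*.**
**.*...*....*.

**.*...*....*.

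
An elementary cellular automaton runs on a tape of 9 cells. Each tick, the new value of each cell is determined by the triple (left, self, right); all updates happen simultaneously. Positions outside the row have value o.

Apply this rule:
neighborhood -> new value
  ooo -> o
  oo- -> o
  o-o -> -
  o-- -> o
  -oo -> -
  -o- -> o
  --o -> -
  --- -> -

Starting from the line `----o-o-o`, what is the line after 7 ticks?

oooo-o-o-

o---o-o--
oo--o-oo-
ooo-o--o-
ooo-oo-o-
ooo--o-o-
oooo-o-o-
oooo-o-o-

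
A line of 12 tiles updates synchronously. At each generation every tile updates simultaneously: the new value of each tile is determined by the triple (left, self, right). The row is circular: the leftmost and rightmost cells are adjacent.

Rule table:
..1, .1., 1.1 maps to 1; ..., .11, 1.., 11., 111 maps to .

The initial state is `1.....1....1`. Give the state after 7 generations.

.....11...1.
....1....11.
...11...1...
..1....11...
.11...1.....
1....11.....
1...1......1

1...1......1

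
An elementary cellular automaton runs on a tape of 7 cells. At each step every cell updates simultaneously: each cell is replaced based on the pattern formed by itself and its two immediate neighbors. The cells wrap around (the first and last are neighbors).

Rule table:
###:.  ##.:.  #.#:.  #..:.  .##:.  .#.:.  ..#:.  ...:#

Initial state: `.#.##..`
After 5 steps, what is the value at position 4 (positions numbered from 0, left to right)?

step 1: ......#
step 2: .####..
step 3: ......#  (repeats step 1; period 2)
step 5: ......#
position 4 holds .

.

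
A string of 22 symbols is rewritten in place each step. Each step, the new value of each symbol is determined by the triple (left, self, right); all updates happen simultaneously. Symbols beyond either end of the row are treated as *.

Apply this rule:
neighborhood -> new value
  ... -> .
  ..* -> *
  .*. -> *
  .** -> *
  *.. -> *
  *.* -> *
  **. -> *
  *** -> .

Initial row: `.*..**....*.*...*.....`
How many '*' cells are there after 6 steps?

12

*******..*****.***...*
......****...***.**.**
*....**..**.**.******.
**..************....**
.****..........**..**.
**..**........********
count of *: 12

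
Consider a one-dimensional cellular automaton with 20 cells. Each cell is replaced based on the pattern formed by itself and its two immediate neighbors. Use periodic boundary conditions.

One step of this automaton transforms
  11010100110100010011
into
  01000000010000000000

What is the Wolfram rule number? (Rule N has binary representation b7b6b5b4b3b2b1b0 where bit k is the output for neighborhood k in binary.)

position 0: 111 → 0  (bit 7 = 0)
position 1: 110 → 1  (bit 6 = 1)
position 2: 101 → 0  (bit 5 = 0)
position 6: 100 → 0  (bit 4 = 0)
position 8: 011 → 0  (bit 3 = 0)
position 3: 010 → 0  (bit 2 = 0)
position 7: 001 → 0  (bit 1 = 0)
position 13: 000 → 0  (bit 0 = 0)
bits b7..b0 = 01000000 = 64

64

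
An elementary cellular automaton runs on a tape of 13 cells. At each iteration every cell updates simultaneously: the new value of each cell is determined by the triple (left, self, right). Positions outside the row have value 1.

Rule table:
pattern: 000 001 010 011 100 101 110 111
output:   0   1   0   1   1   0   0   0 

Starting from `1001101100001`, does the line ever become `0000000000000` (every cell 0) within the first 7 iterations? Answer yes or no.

no

0111001010011
0100110001110
0011101011000
1110000010101
0001000100001
1010101010011
0000000001110
iteration 7 is 0000000001110, still not uniform 0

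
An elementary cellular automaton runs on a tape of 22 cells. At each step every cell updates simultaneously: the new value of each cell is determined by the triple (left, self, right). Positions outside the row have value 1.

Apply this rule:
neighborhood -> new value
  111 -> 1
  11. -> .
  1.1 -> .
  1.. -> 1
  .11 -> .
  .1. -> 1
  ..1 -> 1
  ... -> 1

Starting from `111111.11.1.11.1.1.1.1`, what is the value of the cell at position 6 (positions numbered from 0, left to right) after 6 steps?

1

11111.....1....1.1.1..
1111.11111111111.1.111
111...111111111..1..11
11.111.1111111.11111.1
1...1...11111...111...
.1111111.111.111.1.111
position 6 holds 1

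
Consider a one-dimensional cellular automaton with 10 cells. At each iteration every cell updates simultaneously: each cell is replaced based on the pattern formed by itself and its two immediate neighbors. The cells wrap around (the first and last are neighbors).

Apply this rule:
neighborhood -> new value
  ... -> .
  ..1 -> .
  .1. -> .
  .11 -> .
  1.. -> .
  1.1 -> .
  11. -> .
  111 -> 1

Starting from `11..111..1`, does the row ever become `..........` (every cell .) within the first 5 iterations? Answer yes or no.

yes

1....1....
..........
all cells are . at iteration 2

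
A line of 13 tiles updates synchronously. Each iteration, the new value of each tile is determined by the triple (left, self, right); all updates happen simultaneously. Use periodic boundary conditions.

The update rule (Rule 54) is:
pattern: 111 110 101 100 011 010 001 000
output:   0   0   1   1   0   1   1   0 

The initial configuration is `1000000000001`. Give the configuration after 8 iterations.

iteration 1: 0100000000010
iteration 2: 1110000000111
iteration 3: 0001000001000
iteration 4: 0011100011100
iteration 5: 0100010100010
iteration 6: 1110111110111
iteration 7: 0001000001000  (repeats iteration 3; period 4)
iteration 8: 0011100011100

0011100011100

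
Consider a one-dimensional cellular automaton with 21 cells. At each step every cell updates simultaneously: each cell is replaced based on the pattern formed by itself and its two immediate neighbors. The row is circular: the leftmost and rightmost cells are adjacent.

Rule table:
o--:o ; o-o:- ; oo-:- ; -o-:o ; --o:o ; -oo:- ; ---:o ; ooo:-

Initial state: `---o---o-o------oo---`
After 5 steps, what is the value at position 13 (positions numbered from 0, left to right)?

o

step 1: oooooooo-ooooooo--ooo
step 2: ----------------oo---
step 3: oooooooooooooooo--ooo
step 4: ----------------oo---  (repeats step 2; period 2)
step 5: oooooooooooooooo--ooo
position 13 holds o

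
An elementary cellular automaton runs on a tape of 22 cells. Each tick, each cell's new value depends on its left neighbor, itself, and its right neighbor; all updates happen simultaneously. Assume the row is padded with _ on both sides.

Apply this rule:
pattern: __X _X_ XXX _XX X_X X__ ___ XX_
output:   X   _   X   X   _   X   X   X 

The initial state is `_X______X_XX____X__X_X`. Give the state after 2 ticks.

X_XXXXXX__XXXXXX_XX___
__XXXXXXXXXXXXXX_XXXXX

__XXXXXXXXXXXXXX_XXXXX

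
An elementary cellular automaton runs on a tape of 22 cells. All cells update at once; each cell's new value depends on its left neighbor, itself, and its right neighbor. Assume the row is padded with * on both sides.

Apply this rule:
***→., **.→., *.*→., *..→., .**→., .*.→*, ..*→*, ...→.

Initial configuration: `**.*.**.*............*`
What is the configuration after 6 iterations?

...*....*...........*.
..**...**..........**.
.*....*...........*...
.*...**..........**..*
.*..*...........*...*.
.*.**..........**..**.

.*.**..........**..**.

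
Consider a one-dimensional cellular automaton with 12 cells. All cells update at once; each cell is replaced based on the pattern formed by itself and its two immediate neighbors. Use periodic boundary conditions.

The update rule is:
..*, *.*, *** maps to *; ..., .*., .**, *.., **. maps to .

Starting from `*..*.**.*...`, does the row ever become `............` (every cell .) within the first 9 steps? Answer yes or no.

no

..*.*..*...*
.*.*..*...*.
*.*..*...*..
.*..*...*..*
*..*...*..*.
..*...*..*.*
.*...*..*.*.
*...*..*.*..
...*..*.*..*
step 9 is ...*..*.*..*, still not uniform .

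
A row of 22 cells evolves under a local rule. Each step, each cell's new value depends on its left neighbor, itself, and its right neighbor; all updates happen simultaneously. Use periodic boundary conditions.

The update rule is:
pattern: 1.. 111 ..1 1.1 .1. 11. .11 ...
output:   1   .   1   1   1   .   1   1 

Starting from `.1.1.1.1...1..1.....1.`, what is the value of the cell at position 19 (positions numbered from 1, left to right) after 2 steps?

1111111111111111111111
......................
position 19 holds .

.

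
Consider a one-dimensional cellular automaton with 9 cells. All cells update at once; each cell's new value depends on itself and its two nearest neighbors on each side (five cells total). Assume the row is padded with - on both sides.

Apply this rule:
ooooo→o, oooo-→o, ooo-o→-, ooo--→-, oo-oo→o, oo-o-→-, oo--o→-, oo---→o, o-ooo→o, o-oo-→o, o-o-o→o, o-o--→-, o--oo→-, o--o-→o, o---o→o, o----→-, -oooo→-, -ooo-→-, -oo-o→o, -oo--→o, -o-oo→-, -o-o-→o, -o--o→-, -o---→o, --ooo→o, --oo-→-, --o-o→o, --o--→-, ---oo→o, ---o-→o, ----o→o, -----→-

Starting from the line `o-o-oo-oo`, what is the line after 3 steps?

step 1: ooo-ooooo
step 2: o--oo-oo-
step 3: ----ooooo

----ooooo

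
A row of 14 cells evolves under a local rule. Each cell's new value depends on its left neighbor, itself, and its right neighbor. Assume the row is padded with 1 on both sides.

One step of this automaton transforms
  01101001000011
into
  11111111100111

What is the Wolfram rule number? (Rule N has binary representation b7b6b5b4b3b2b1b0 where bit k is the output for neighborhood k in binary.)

position 13: 111 → 1  (bit 7 = 1)
position 2: 110 → 1  (bit 6 = 1)
position 0: 101 → 1  (bit 5 = 1)
position 5: 100 → 1  (bit 4 = 1)
position 1: 011 → 1  (bit 3 = 1)
position 4: 010 → 1  (bit 2 = 1)
position 6: 001 → 1  (bit 1 = 1)
position 9: 000 → 0  (bit 0 = 0)
bits b7..b0 = 11111110 = 254

254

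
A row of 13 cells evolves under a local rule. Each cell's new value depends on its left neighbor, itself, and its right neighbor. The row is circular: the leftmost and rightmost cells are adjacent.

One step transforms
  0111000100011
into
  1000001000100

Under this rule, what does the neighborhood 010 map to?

At position 7 the neighborhood is 010; the next row has 0 there.

0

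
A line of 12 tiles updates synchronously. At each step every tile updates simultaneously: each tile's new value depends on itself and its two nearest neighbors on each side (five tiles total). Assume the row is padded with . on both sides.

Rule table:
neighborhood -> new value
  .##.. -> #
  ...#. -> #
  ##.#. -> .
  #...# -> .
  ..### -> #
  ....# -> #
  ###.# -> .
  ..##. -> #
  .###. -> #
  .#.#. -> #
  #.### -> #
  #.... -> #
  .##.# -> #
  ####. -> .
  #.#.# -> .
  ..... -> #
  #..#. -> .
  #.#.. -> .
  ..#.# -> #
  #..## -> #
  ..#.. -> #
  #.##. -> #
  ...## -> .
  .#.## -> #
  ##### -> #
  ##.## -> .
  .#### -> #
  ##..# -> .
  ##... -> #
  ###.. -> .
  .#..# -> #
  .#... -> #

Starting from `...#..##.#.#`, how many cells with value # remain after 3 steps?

########..#.
######....##
####..###.##
count of #: 9

9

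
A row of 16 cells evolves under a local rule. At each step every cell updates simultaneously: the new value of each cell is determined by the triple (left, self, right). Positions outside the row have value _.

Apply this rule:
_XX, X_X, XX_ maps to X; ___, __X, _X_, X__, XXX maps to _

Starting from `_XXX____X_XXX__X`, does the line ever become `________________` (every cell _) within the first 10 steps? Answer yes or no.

_X_X_____XX_X___
__X______XXX____
_________X_X____
__________X_____
________________
all cells are _ at step 5

yes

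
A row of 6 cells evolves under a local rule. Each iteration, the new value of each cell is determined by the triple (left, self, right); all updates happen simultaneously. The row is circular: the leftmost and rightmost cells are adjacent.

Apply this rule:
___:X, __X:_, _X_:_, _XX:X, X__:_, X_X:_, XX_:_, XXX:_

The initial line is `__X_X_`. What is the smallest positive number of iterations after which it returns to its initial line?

9

iteration 1: X_____
iteration 2: __XXX_
iteration 3: X_X___
iteration 4: ____X_
iteration 5: XXX___
iteration 6: X___X_
iteration 7: __X___
iteration 8: X___XX
iteration 9: __X_X_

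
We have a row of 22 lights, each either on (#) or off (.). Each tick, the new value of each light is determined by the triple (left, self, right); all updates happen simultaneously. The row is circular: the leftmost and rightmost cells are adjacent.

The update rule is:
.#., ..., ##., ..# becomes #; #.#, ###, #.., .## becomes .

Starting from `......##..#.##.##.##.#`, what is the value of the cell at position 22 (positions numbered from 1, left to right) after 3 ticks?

.#####.#.##..#..#..#.#
.....#.#..#.##.##.##.#
.#####.#.##..#..#..#.#
position 22 holds #

#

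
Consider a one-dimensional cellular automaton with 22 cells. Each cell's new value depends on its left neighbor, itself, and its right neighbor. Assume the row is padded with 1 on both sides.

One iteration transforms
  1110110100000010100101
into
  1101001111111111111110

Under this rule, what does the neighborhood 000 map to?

1

At position 9 the neighborhood is 000; the next row has 1 there.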